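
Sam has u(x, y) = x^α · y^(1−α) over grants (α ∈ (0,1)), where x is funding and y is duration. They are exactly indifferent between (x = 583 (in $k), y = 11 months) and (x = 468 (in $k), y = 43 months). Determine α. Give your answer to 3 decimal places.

The Cobb–Douglas utilities coincide, so 583^α·11^(1−α) = 468^α·43^(1−α).
(583/468)^α = (43/11)^(1−α); take logs: α·ln(583/468) = (1−α)·ln(43/11), i.e. α·0.219719 = (1−α)·1.363305.
So α/(1−α) = (1.363305)/(0.219719) = 6.204766, and α = 6.204766/7.204766 ≈ 0.861.

α ≈ 0.861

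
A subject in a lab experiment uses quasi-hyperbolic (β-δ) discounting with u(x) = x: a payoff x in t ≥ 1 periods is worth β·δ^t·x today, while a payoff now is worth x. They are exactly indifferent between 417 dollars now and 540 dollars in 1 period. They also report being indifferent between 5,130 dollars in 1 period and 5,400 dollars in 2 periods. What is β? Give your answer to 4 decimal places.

β ≈ 0.8129

Both payoffs in the second observation are in the future, so β drops out: δ^1·5130 = δ^2·5400 ⇒ δ = 5130/5400 = 0.95000.
Substituting δ into 417 = β·δ·540: β = 417/(513.000) ≈ 0.8129.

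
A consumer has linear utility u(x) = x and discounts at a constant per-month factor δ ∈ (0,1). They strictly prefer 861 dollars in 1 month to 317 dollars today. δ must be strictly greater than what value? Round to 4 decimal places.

The preference means 317 < δ·861.
Dividing through by 861 gives δ > 0.36818.

δ > 0.3682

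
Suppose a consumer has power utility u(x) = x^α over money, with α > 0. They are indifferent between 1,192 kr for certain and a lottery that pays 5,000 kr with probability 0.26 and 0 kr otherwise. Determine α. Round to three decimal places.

The lottery's expected utility is 0.26·u(5000) + 0.74·u(0) = 0.26·5000^α (since u(0) = 0 for α > 0).
Setting u(1192) equal to that: 1192^α = 0.26·5000^α ⇒ (1192/5000)^α = 0.26.
α = ln(0.26) / ln(1192/5000) = -1.347074/-1.433805 ≈ 0.940.

α ≈ 0.940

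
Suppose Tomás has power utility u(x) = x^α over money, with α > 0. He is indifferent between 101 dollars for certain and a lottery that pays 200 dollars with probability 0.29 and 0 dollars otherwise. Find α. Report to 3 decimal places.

EU(lottery) = 0.29·200^α + 0.71·0 = 0.29·200^α.
Indifference: 101^α = 0.29·200^α, so (101/200)^α = 0.29.
Take logs: α = ln 0.29 / ln(101/200) ≈ 1.81189.

α ≈ 1.812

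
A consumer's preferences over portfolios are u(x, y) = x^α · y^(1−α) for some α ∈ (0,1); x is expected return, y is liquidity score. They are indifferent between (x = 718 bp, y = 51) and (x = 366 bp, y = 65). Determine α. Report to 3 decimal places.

α ≈ 0.265

Set the two utilities equal: 718^α·51^(1−α) = 366^α·65^(1−α).
(718/366)^α = (65/51)^(1−α); take logs: α·ln(718/366) = (1−α)·ln(65/51), i.e. α·0.673836 = (1−α)·0.242562.
With A = 0.673836 and B = 0.242562: α·A = (1−α)·B, so α = B/(A+B) = 0.242562/0.916398 ≈ 0.265.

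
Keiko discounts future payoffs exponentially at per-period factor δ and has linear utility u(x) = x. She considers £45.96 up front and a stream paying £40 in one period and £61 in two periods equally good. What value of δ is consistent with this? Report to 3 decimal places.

Present value of the stream is 40·δ + 61·δ². Indifference gives 40δ + 61δ² = 45.96.
Rearranged: 61δ² + 40δ − 45.96 = 0.
By the quadratic formula (taking the positive root), δ = (−40 + √12814.24) / 122 ≈ 0.600.

δ ≈ 0.600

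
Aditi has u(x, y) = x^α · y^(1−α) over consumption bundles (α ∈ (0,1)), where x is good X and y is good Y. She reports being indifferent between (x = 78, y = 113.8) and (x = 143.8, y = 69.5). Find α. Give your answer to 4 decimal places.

α ≈ 0.4463

Indifference: 78^α · 113.8^(1−α) = 143.8^α · 69.5^(1−α).
(78/143.8)^α = (69.5/113.8)^(1−α); take logs: α·ln(78/143.8) = (1−α)·ln(69.5/113.8), i.e. α·-0.6117146 = (1−α)·-0.4931158.
So α/(1−α) = (-0.4931158)/(-0.6117146) = 0.8061207, and α = 0.8061207/1.8061207 ≈ 0.4463.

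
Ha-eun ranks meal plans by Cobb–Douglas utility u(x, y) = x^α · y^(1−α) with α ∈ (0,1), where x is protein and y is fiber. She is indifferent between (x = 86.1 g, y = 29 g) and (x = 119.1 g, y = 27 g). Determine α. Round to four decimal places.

The Cobb–Douglas utilities coincide, so 86.1^α·29^(1−α) = 119.1^α·27^(1−α).
(86.1/119.1)^α = (27/29)^(1−α); take logs: α·ln(86.1/119.1) = (1−α)·ln(27/29), i.e. α·-0.3244541 = (1−α)·-0.0714590.
So α/(1−α) = (-0.0714590)/(-0.3244541) = 0.2202438, and α = 0.2202438/1.2202438 ≈ 0.1805.

α ≈ 0.1805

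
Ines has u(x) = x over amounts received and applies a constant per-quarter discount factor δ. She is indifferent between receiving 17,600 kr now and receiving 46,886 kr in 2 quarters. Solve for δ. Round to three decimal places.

Equating discounted utilities: u(17600) = δ^2·u(46886) ⇒ δ^2 = u(17600)/u(46886).
With u(x) = x: δ^2 = 17600/46886 = 0.37538.
Taking the square root: δ = 0.37538^(1/2) ≈ 0.613.

δ ≈ 0.613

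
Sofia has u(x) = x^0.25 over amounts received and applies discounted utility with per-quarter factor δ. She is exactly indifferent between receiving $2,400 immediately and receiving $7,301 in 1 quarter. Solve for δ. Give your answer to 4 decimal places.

Equating discounted utilities: u(2400) = δ·u(7301) ⇒ δ = u(2400)/u(7301).
Since u(x) = x^0.25, δ = (2400/7301)^0.25 = 0.32872^0.25 = 0.75719.

δ ≈ 0.7572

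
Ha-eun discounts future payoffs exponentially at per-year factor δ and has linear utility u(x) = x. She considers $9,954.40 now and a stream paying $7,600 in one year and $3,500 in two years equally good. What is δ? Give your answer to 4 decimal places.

The stream is worth 7600δ + 3500δ² today, so 7600δ + 3500δ² = 9954.40.
So 3500δ² + 7600δ − 9954.40 = 0.
By the quadratic formula (taking the positive root), δ = (−7600 + √197121600.00) / 7000 ≈ 0.9200.

δ ≈ 0.9200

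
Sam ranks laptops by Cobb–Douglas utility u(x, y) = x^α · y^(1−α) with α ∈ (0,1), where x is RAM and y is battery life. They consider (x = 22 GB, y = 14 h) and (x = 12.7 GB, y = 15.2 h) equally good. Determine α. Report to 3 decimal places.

Indifference: 22^α · 14^(1−α) = 12.7^α · 15.2^(1−α).
Taking logs: α·ln 22 + (1−α)·ln 14 = α·ln 12.7 + (1−α)·ln 15.2, i.e. α·0.549440 = (1−α)·0.082238.
With A = 0.549440 and B = 0.082238: α·A = (1−α)·B, so α = B/(A+B) = 0.082238/0.631678 ≈ 0.130.

α ≈ 0.130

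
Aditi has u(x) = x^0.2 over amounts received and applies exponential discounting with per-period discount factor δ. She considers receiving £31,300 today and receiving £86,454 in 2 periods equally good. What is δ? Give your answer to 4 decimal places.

Indifference means u(31300) = δ^2 · u(86454), so δ^2 = u(31300)/u(86454).
Since u(x) = x^0.2, δ^2 = (31300/86454)^0.2 = 0.36204^0.2 = 0.81612.
Hence δ = (0.81612)^(1/2) = 0.903391.

δ ≈ 0.9034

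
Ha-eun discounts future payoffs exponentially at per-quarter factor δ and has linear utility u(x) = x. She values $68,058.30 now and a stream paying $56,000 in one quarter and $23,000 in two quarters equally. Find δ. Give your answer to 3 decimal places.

The stream is worth 56000δ + 23000δ² today, so 56000δ + 23000δ² = 68058.30.
Rearranged: 23000δ² + 56000δ − 68058.30 = 0.
The positive root is δ = [−56000 + √(56000² + 4·23000·68058.30)] / (2·23000) = (−56000 + 96940.000)/46000 ≈ 0.890.

δ ≈ 0.890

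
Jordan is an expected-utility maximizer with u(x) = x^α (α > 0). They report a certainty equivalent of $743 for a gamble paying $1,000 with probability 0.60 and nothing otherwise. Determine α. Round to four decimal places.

Since u(0) = 0, the lottery's EU is 0.60·1000^α.
Equating: 743^α = 0.60·1000^α, i.e. 0.7430^α = 0.60.
Taking logs: α·ln(743/1000) = ln(0.60), so α = -0.5108256 / -0.2970592 ≈ 1.7196.

α ≈ 1.7196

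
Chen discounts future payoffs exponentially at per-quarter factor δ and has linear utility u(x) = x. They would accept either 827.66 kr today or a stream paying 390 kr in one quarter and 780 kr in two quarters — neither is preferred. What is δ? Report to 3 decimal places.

Present value of the stream is 390·δ + 780·δ². Indifference gives 390δ + 780δ² = 827.66.
That is, 780δ² + 390δ − 827.66 = 0, a quadratic in δ.
By the quadratic formula (taking the positive root), δ = (−390 + √2734399.20) / 1560 ≈ 0.810.

δ ≈ 0.810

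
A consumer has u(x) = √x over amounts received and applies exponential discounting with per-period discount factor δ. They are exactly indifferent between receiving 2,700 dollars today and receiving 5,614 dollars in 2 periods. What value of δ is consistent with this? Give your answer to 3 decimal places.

δ ≈ 0.833

Indifference means u(2700) = δ^2 · u(5614), so δ^2 = u(2700)/u(5614).
Since u(x) = √x, δ^2 = √(2700/5614) = 0.69350.
Hence δ = (0.69350)^(1/2) = 0.83277.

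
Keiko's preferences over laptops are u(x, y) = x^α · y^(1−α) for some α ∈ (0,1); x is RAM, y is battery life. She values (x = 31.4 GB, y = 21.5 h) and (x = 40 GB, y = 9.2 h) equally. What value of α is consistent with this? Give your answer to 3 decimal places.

The Cobb–Douglas utilities coincide, so 31.4^α·21.5^(1−α) = 40^α·9.2^(1−α).
Rearrange to (31.4/40)^α = (9.2/21.5)^(1−α) and take logs: α·-0.242072 = (1−α)·-0.848849.
Thus α·(-1.090921) = -0.848849, so α = -0.848849/-1.090921 ≈ 0.778.

α ≈ 0.778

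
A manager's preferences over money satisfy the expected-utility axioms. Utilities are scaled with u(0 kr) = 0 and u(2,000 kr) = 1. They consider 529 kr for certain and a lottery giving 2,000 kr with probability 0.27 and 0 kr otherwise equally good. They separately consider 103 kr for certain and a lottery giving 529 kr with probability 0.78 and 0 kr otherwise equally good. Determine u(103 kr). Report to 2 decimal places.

The first gamble pins u(529 kr): it must equal 0.27·1 + 0.73·0 = 0.27.
Then u(103 kr) = 0.78·u(529 kr) + 0.22·u(0 kr) = 0.78·0.27 + 0.22·0.00 = 0.2106.

0.21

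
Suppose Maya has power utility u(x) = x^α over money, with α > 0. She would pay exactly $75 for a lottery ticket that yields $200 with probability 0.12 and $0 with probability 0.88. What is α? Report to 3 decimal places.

The lottery's expected utility is 0.12·u(200) + 0.88·u(0) = 0.12·200^α (since u(0) = 0 for α > 0).
Setting u(75) equal to that: 75^α = 0.12·200^α ⇒ (75/200)^α = 0.12.
α = ln(0.12) / ln(75/200) = -2.120264/-0.980829 ≈ 2.162.

α ≈ 2.162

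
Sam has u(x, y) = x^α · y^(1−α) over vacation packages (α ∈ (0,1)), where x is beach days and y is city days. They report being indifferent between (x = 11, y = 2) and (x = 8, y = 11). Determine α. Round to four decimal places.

α ≈ 0.8426

Indifference: 11^α · 2^(1−α) = 8^α · 11^(1−α).
Taking logs: α·ln 11 + (1−α)·ln 2 = α·ln 8 + (1−α)·ln 11, i.e. α·0.3184537 = (1−α)·1.7047481.
So α/(1−α) = (1.7047481)/(0.3184537) = 5.3532055, and α = 5.3532055/6.3532055 ≈ 0.8426.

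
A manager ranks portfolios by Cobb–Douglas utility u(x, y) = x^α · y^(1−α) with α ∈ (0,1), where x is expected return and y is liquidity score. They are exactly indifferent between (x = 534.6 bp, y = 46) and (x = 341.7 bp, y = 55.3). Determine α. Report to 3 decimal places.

Indifference: 534.6^α · 46^(1−α) = 341.7^α · 55.3^(1−α).
Rearrange to (534.6/341.7)^α = (55.3/46)^(1−α) and take logs: α·0.447586 = (1−α)·0.184132.
Thus α·(0.631718) = 0.184132, so α = 0.184132/0.631718 ≈ 0.291.

α ≈ 0.291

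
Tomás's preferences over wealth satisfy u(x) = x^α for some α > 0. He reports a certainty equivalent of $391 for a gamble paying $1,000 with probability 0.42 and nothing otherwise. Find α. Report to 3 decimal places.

α ≈ 0.924

Since u(0) = 0, the lottery's EU is 0.42·1000^α.
Indifference: 391^α = 0.42·1000^α, so (391/1000)^α = 0.42.
α = ln(0.42) / ln(391/1000) = -0.867501/-0.939048 ≈ 0.924.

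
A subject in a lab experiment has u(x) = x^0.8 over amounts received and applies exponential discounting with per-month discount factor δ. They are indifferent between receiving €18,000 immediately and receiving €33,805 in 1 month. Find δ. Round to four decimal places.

The payoff in 1 month is discounted by δ, so u(18000) = δ·u(33805) and δ = u(18000)/u(33805).
Since u(x) = x^0.8, δ = (18000/33805)^0.8 = 0.53247^0.8 = 0.60399.

δ ≈ 0.6040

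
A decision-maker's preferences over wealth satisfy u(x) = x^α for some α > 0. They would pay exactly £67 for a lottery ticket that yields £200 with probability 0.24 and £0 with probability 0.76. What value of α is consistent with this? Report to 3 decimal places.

α ≈ 1.305

The lottery's expected utility is 0.24·u(200) + 0.76·u(0) = 0.24·200^α (since u(0) = 0 for α > 0).
Equating: 67^α = 0.24·200^α, i.e. 0.3350^α = 0.24.
α = ln(0.24) / ln(67/200) = -1.427116/-1.093625 ≈ 1.305.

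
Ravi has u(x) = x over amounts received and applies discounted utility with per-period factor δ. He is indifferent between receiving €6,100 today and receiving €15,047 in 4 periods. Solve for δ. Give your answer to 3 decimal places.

Equating discounted utilities: u(6100) = δ^4·u(15047) ⇒ δ^4 = u(6100)/u(15047).
With u(x) = x: δ^4 = 6100/15047 = 0.40540.
So δ = 0.40540^(1/4) ≈ 0.798.

δ ≈ 0.798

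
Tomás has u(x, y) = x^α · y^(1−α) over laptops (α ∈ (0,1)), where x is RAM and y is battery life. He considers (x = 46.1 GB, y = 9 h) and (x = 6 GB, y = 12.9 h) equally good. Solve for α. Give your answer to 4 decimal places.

α ≈ 0.1501

The Cobb–Douglas utilities coincide, so 46.1^α·9^(1−α) = 6^α·12.9^(1−α).
Rearrange to (46.1/6)^α = (12.9/9)^(1−α) and take logs: α·2.0390535 = (1−α)·0.3600027.
Thus α·(2.3990562) = 0.3600027, so α = 0.3600027/2.3990562 ≈ 0.1501.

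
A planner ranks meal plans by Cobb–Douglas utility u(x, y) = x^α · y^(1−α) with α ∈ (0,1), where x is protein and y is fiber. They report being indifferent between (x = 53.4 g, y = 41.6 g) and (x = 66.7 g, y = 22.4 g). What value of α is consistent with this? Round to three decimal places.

α ≈ 0.736

Indifference: 53.4^α · 41.6^(1−α) = 66.7^α · 22.4^(1−α).
Taking logs: α·ln 53.4 + (1−α)·ln 41.6 = α·ln 66.7 + (1−α)·ln 22.4, i.e. α·-0.222394 = (1−α)·-0.619039.
Thus α·(-0.841433) = -0.619039, so α = -0.619039/-0.841433 ≈ 0.736.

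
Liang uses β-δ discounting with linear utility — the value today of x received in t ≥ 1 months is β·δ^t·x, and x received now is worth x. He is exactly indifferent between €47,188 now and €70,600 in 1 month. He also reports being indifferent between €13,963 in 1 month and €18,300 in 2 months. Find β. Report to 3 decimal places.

The second indifference involves only future payoffs, so β cancels: β·δ^1·13963 = β·δ^2·18300, giving δ = 13963/18300 = 0.76301.
Substituting δ into 47188 = β·δ·70600: β = 47188/(53868.186) ≈ 0.876.

β ≈ 0.876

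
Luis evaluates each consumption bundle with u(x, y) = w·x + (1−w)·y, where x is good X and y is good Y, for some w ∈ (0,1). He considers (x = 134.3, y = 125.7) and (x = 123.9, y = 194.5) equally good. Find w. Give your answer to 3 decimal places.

w = 0.869

u(134.3,125.7) = u(123.9,194.5) means w·134.3 + (1−w)·125.7 = w·123.9 + (1−w)·194.5.
Collecting terms: w·10.4 = (1−w)·68.8.
So w/(1−w) = 68.8/10.4 = 6.6154, giving w = 68.8/(10.4+68.8) = 0.869.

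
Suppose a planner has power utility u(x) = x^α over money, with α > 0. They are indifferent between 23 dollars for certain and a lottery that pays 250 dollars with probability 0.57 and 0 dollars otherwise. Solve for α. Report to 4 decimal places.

The lottery's expected utility is 0.57·u(250) + 0.43·u(0) = 0.57·250^α (since u(0) = 0 for α > 0).
Setting u(23) equal to that: 23^α = 0.57·250^α ⇒ (23/250)^α = 0.57.
α = ln(0.57) / ln(23/250) = -0.5621189/-2.3859667 ≈ 0.2356.

α ≈ 0.2356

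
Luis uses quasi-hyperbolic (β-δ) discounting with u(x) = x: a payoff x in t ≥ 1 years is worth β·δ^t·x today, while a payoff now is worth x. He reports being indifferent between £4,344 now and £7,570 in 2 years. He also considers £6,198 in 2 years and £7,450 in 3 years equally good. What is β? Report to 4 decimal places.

β ≈ 0.8291

The second indifference involves only future payoffs, so β cancels: β·δ^2·6198 = β·δ^3·7450, giving δ = 6198/7450 = 0.83195.
The first indifference: 4344 = β·δ^2·7570, so β = 4344/(δ^2·7570) = 4344/(0.69213·7570) ≈ 0.8291.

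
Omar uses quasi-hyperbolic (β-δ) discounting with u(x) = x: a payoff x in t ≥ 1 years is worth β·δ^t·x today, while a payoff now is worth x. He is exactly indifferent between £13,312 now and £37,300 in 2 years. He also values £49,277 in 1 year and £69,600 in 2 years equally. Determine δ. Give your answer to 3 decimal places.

Both payoffs in the second observation are in the future, so β drops out: δ^1·49277 = δ^2·69600 ⇒ δ = 49277/69600 = 0.70800.

δ ≈ 0.708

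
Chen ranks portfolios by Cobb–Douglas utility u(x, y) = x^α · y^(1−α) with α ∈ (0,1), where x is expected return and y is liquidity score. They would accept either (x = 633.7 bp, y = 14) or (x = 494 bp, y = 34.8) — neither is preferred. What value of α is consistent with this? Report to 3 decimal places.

α ≈ 0.785

Indifference: 633.7^α · 14^(1−α) = 494^α · 34.8^(1−α).
Rearrange to (633.7/494)^α = (34.8/14)^(1−α) and take logs: α·0.249040 = (1−α)·0.910560.
Thus α·(1.159600) = 0.910560, so α = 0.910560/1.159600 ≈ 0.785.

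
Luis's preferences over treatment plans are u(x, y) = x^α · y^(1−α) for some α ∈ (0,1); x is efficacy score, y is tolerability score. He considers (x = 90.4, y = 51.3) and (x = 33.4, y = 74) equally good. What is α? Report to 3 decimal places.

The Cobb–Douglas utilities coincide, so 90.4^α·51.3^(1−α) = 33.4^α·74^(1−α).
(90.4/33.4)^α = (74/51.3)^(1−α); take logs: α·ln(90.4/33.4) = (1−α)·ln(74/51.3), i.e. α·0.995688 = (1−α)·0.366374.
Thus α·(1.362062) = 0.366374, so α = 0.366374/1.362062 ≈ 0.269.

α ≈ 0.269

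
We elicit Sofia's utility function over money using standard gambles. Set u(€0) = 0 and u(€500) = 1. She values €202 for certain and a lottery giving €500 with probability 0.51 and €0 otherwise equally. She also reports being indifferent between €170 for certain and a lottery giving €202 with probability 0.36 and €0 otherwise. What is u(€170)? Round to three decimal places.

0.184

From the first indifference, u(€202) = 0.51·u(€500) + 0.49·u(€0) = 0.51·1 + 0.49·0 = 0.51.
The second indifference gives u(€170) = 0.36·u(€202) + 0.64·u(€0) = 0.36·0.51 + 0.64·0.00 = 0.1836.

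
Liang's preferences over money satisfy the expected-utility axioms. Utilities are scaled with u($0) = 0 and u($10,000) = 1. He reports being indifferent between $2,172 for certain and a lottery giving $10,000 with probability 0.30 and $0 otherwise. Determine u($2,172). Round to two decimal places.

The indifference gives u($2,172) = 0.30·u($10,000) + 0.70·u($0) = 0.30·1 + 0.70·0 = 0.30.

0.30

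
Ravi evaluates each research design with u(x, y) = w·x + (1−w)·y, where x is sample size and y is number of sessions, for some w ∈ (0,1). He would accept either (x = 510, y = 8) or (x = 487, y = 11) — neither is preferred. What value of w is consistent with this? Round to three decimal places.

w = 0.115

Indifference: w·510 + (1−w)·8 = w·487 + (1−w)·11.
Rearranging, 23·w − 3·(1−w) = 0.
Hence w = 3/(23+3) = 3/26 = 0.115.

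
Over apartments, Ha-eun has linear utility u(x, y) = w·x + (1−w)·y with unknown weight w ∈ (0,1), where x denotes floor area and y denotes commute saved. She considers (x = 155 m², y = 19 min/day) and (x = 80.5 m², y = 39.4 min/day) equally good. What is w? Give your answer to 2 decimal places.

w = 0.21

Equating utilities: w·155 + (1−w)·19 = w·80.5 + (1−w)·39.4.
Collecting terms: w·74.5 = (1−w)·20.4.
Hence w = 20.4/(74.5+20.4) = 20.4/94.9 = 0.21.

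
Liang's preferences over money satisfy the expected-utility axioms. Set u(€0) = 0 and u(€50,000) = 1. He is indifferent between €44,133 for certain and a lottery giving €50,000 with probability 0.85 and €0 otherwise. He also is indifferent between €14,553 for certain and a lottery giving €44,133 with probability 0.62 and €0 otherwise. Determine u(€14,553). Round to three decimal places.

0.527

From the first indifference, u(€44,133) = 0.85·u(€50,000) + 0.15·u(€0) = 0.85·1 + 0.15·0 = 0.85.
Then u(€14,553) = 0.62·u(€44,133) + 0.38·u(€0) = 0.62·0.85 + 0.38·0.00 = 0.5270.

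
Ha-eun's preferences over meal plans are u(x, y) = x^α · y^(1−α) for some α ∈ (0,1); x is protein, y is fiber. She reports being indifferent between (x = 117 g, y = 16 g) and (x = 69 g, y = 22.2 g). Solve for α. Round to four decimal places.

Indifference: 117^α · 16^(1−α) = 69^α · 22.2^(1−α).
Taking logs: α·ln 117 + (1−α)·ln 16 = α·ln 69 + (1−α)·ln 22.2, i.e. α·0.5280674 = (1−α)·0.3275036.
With A = 0.5280674 and B = 0.3275036: α·A = (1−α)·B, so α = B/(A+B) = 0.3275036/0.8555710 ≈ 0.3828.

α ≈ 0.3828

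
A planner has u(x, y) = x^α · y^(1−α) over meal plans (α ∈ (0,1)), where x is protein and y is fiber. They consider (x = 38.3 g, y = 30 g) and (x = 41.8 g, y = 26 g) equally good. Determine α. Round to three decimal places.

α ≈ 0.621

Set the two utilities equal: 38.3^α·30^(1−α) = 41.8^α·26^(1−α).
(38.3/41.8)^α = (26/30)^(1−α); take logs: α·ln(38.3/41.8) = (1−α)·ln(26/30), i.e. α·-0.087446 = (1−α)·-0.143101.
Thus α·(-0.230547) = -0.143101, so α = -0.143101/-0.230547 ≈ 0.621.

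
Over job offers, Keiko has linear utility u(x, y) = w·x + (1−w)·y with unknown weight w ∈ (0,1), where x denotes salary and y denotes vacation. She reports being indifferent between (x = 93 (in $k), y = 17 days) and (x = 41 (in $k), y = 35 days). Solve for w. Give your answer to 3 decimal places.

w = 0.257

Equating utilities: w·93 + (1−w)·17 = w·41 + (1−w)·35.
Collecting terms: w·52 = (1−w)·18.
Hence w = 18/(52+18) = 18/70 = 0.257.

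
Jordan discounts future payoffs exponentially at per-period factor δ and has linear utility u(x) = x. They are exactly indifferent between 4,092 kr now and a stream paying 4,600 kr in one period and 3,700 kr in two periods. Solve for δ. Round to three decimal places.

δ ≈ 0.600

Present value of the stream is 4600·δ + 3700·δ². Indifference gives 4600δ + 3700δ² = 4092.
So 3700δ² + 4600δ − 4092 = 0.
The positive root is δ = [−4600 + √(4600² + 4·3700·4092)] / (2·3700) = (−4600 + 9040.000)/7400 ≈ 0.600.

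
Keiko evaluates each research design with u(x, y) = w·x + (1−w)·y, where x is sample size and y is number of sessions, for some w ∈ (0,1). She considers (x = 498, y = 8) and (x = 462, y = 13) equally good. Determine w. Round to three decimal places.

Equating utilities: w·498 + (1−w)·8 = w·462 + (1−w)·13.
Collecting terms: w·36 = (1−w)·5.
So w/(1−w) = 5/36 = 0.1389, giving w = 5/(36+5) = 0.122.

w = 0.122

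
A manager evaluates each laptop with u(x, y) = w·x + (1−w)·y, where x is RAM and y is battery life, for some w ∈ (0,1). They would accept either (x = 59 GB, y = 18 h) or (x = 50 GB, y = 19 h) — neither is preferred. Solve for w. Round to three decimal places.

w = 0.100

Indifference: w·59 + (1−w)·18 = w·50 + (1−w)·19.
w·(59−50) = (1−w)·(19−18), i.e. w·9 = (1−w)·1.
Hence w = 1/(9+1) = 1/10 = 0.100.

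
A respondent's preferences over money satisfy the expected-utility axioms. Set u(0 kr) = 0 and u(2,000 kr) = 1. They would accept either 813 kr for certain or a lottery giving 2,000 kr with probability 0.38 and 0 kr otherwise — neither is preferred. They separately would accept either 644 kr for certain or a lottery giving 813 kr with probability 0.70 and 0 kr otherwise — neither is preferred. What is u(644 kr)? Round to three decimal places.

0.266

From the first indifference, u(813 kr) = 0.38·u(2,000 kr) + 0.62·u(0 kr) = 0.38·1 + 0.62·0 = 0.38.
Chaining: u(644 kr) = 0.70·0.38 + 0.30·0.00 = 0.2660.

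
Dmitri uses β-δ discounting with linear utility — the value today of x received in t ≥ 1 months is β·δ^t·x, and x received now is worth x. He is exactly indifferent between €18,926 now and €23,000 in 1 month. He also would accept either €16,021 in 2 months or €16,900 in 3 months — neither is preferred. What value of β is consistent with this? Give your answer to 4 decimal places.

β ≈ 0.8680

The second indifference involves only future payoffs, so β cancels: β·δ^2·16021 = β·δ^3·16900, giving δ = 16021/16900 = 0.94799.
Now use the now-vs-future pair: 18926 = β·δ·23000 gives β = 18926/(0.94799·23000) ≈ 0.8680.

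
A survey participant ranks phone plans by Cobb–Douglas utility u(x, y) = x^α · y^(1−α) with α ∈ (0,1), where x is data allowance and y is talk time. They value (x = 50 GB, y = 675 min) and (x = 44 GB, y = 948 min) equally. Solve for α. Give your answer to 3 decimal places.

The Cobb–Douglas utilities coincide, so 50^α·675^(1−α) = 44^α·948^(1−α).
Taking logs: α·ln 50 + (1−α)·ln 675 = α·ln 44 + (1−α)·ln 948, i.e. α·0.127833 = (1−α)·0.339642.
With A = 0.127833 and B = 0.339642: α·A = (1−α)·B, so α = B/(A+B) = 0.339642/0.467475 ≈ 0.727.

α ≈ 0.727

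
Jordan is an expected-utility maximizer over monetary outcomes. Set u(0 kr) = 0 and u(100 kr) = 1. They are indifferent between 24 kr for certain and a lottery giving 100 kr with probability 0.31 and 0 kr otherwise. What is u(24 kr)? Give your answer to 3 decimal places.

0.310

By the standard-gamble method, u(24 kr) is just the indifference probability on the best outcome: 0.31.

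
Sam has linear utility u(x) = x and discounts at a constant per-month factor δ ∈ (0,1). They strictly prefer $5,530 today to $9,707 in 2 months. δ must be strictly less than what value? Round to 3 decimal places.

Under u(x) = x this choice says 5530 > δ^2·9707.
Dividing by 9707: δ^2 < 0.56969. Both sides are positive, so the square root keeps the direction.
δ < 0.56969^(1/2) = 0.755.

δ < 0.755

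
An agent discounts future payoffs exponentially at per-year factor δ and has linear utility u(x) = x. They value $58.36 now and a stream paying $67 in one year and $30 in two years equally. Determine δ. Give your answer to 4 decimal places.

δ ≈ 0.6700

Equating present values: 58.36 = 67δ + 30δ².
Rearranged: 30δ² + 67δ − 58.36 = 0.
By the quadratic formula (taking the positive root), δ = (−67 + √11492.20) / 60 ≈ 0.6700.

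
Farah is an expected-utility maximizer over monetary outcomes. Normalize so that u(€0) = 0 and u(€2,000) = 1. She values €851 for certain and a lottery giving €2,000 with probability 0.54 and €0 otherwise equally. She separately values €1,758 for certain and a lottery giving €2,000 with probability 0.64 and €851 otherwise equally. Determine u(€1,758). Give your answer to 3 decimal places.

0.834

The first gamble pins u(€851): it must equal 0.54·1 + 0.46·0 = 0.54.
The second indifference gives u(€1,758) = 0.64·u(€2,000) + 0.36·u(€851) = 0.64·1.00 + 0.36·0.54 = 0.8344.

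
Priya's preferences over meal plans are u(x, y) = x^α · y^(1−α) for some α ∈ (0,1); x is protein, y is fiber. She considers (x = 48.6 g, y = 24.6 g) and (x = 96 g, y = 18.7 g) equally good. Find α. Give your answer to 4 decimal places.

α ≈ 0.2872

Indifference: 48.6^α · 24.6^(1−α) = 96^α · 18.7^(1−α).
Rearrange to (48.6/96)^α = (18.7/24.6)^(1−α) and take logs: α·-0.6807247 = (1−α)·-0.2742229.
With A = -0.6807247 and B = -0.2742229: α·A = (1−α)·B, so α = B/(A+B) = -0.2742229/-0.9549476 ≈ 0.2872.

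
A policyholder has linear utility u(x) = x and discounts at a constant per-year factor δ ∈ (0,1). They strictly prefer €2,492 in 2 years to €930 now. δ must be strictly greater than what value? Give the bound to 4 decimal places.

δ > 0.6109

The preference means 930 < δ^2·2492.
So δ^2 > 930/2492 = 0.37319; taking the square root of both positive sides preserves the inequality.
δ > (930/2492)^(1/2) ≈ 0.6109.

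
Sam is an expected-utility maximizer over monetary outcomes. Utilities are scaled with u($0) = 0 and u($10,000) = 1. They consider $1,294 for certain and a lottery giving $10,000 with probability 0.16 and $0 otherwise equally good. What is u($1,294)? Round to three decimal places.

0.160

u($1,294) equals the lottery's expected utility: 0.16·1 + 0.84·0 = 0.16.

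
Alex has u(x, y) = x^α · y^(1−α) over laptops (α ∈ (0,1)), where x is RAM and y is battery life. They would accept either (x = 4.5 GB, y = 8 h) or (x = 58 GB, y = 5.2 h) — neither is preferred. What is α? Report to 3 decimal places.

The Cobb–Douglas utilities coincide, so 4.5^α·8^(1−α) = 58^α·5.2^(1−α).
(4.5/58)^α = (5.2/8)^(1−α); take logs: α·ln(4.5/58) = (1−α)·ln(5.2/8), i.e. α·-2.556366 = (1−α)·-0.430783.
Thus α·(-2.987149) = -0.430783, so α = -0.430783/-2.987149 ≈ 0.144.

α ≈ 0.144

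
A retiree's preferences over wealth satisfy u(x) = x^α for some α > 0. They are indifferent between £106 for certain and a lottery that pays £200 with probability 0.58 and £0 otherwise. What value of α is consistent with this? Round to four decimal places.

EU(lottery) = 0.58·200^α + 0.42·0 = 0.58·200^α.
Indifference: 106^α = 0.58·200^α, so (106/200)^α = 0.58.
Taking logs: α·ln(106/200) = ln(0.58), so α = -0.5447272 / -0.6348783 ≈ 0.8580.

α ≈ 0.8580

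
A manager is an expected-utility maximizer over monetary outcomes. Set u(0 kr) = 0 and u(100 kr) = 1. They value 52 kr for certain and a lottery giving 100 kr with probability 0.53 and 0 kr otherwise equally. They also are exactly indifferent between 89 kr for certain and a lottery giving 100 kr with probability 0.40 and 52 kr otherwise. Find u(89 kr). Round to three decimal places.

0.718

First, u(52 kr) = 0.53·u(100 kr) + 0.47·u(0 kr) = 0.53.
Chaining: u(89 kr) = 0.40·1.00 + 0.60·0.53 = 0.7180.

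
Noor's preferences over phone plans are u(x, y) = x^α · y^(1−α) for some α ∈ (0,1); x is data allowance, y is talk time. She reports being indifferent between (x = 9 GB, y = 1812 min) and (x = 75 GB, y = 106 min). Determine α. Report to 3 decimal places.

α ≈ 0.572

The Cobb–Douglas utilities coincide, so 9^α·1812^(1−α) = 75^α·106^(1−α).
(9/75)^α = (106/1812)^(1−α); take logs: α·ln(9/75) = (1−α)·ln(106/1812), i.e. α·-2.120264 = (1−α)·-2.838747.
Thus α·(-4.959011) = -2.838747, so α = -2.838747/-4.959011 ≈ 0.572.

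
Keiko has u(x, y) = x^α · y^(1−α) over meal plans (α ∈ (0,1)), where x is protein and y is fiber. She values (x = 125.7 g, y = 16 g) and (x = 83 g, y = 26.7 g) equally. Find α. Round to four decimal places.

Indifference: 125.7^α · 16^(1−α) = 83^α · 26.7^(1−α).
(125.7/83)^α = (26.7/16)^(1−α); take logs: α·ln(125.7/83) = (1−α)·ln(26.7/16), i.e. α·0.4150575 = (1−α)·0.5120748.
With A = 0.4150575 and B = 0.5120748: α·A = (1−α)·B, so α = B/(A+B) = 0.5120748/0.9271323 ≈ 0.5523.

α ≈ 0.5523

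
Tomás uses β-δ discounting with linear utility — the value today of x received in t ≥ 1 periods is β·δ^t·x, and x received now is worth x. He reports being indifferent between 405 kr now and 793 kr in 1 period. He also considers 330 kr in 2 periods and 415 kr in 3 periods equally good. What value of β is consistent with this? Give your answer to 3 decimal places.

β ≈ 0.642

Both payoffs in the second observation are in the future, so β drops out: δ^2·330 = δ^3·415 ⇒ δ = 330/415 = 0.79518.
Now use the now-vs-future pair: 405 = β·δ·793 gives β = 405/(0.79518·793) ≈ 0.642.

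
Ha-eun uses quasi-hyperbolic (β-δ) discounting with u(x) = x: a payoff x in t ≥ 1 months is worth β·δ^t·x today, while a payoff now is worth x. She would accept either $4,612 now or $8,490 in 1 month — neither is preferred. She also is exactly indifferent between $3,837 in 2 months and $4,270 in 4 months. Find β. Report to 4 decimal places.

β ≈ 0.5731

From the later pair, β·δ^2·3837 = β·δ^4·4270; dividing through, δ^2 = 3837/4270 = 0.89859, so δ = 0.94794.
Substituting δ into 4612 = β·δ·8490: β = 4612/(8048.031) ≈ 0.5731.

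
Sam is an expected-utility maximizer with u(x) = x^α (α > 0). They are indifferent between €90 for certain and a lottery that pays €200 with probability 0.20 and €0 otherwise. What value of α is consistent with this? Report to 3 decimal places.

α ≈ 2.016

EU(lottery) = 0.20·200^α + 0.80·0 = 0.20·200^α.
Setting u(90) equal to that: 90^α = 0.20·200^α ⇒ (90/200)^α = 0.20.
α = ln(0.20) / ln(90/200) = -1.609438/-0.798508 ≈ 2.016.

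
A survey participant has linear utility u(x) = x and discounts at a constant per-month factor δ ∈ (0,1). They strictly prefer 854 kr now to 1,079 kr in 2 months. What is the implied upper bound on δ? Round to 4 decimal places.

Comparing present values: 854 > δ^2·1079.
So δ^2 < 854/1079 = 0.79147; taking the square root of both positive sides preserves the inequality.
δ < (854/1079)^(1/2) ≈ 0.8896.

δ < 0.8896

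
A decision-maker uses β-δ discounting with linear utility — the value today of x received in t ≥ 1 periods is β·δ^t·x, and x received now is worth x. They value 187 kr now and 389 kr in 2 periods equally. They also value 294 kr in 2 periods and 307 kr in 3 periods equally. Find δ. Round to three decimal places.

From the later pair, β·δ^2·294 = β·δ^3·307; dividing through, δ = 294/307 = 0.95765.

δ ≈ 0.958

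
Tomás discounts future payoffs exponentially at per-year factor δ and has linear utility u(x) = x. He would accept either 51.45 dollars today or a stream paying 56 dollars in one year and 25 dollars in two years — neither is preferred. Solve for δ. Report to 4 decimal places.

δ ≈ 0.7000

The stream is worth 56δ + 25δ² today, so 56δ + 25δ² = 51.45.
Rearranged: 25δ² + 56δ − 51.45 = 0.
The positive root is δ = [−56 + √(56² + 4·25·51.45)] / (2·25) = (−56 + 91.000)/50 ≈ 0.7000.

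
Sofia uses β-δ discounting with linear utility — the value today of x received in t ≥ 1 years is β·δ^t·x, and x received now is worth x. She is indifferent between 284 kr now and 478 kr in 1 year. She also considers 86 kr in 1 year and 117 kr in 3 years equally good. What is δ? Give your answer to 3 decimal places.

δ ≈ 0.857

From the later pair, β·δ^1·86 = β·δ^3·117; dividing through, δ^2 = 86/117 = 0.73504, so δ = 0.85735.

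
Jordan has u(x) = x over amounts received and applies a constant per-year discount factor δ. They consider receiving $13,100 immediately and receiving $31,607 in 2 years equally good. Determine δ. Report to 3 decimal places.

δ ≈ 0.644

The payoff in 2 years is discounted by δ^2, so u(13100) = δ^2·u(31607) and δ^2 = u(13100)/u(31607).
With u(x) = x: δ^2 = 13100/31607 = 0.41447.
So δ = 0.41447^(1/2) ≈ 0.644.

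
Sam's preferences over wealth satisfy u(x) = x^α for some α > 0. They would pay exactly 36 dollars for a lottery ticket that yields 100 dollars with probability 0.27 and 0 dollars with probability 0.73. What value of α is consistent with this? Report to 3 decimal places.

EU(lottery) = 0.27·100^α + 0.73·0 = 0.27·100^α.
Setting u(36) equal to that: 36^α = 0.27·100^α ⇒ (36/100)^α = 0.27.
Take logs: α = ln 0.27 / ln(36/100) ≈ 1.28159.

α ≈ 1.282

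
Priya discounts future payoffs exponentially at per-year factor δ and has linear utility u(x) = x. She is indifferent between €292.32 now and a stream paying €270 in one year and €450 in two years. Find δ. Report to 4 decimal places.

δ ≈ 0.5600

Equating present values: 292.32 = 270δ + 450δ².
That is, 450δ² + 270δ − 292.32 = 0, a quadratic in δ.
The positive root is δ = [−270 + √(270² + 4·450·292.32)] / (2·450) = (−270 + 774.000)/900 ≈ 0.5600.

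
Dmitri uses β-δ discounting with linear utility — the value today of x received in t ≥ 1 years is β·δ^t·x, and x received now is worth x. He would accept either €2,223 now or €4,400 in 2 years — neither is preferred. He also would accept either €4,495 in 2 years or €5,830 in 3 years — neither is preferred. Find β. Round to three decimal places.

β ≈ 0.850

Both payoffs in the second observation are in the future, so β drops out: δ^2·4495 = δ^3·5830 ⇒ δ = 4495/5830 = 0.77101.
Substituting δ into 2223 = β·δ^2·4400: β = 2223/(2615.622) ≈ 0.850.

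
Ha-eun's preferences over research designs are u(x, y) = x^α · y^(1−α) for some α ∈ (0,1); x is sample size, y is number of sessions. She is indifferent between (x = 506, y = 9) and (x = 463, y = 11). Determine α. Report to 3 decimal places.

α ≈ 0.693

Set the two utilities equal: 506^α·9^(1−α) = 463^α·11^(1−α).
Rearrange to (506/463)^α = (11/9)^(1−α) and take logs: α·0.088810 = (1−α)·0.200671.
With A = 0.088810 and B = 0.200671: α·A = (1−α)·B, so α = B/(A+B) = 0.200671/0.289481 ≈ 0.693.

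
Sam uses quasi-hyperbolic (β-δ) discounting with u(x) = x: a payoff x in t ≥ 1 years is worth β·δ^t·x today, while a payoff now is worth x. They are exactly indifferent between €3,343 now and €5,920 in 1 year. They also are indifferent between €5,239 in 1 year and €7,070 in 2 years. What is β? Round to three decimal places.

β ≈ 0.762

Both payoffs in the second observation are in the future, so β drops out: δ^1·5239 = δ^2·7070 ⇒ δ = 5239/7070 = 0.74102.
The first indifference: 3343 = β·δ·5920, so β = 3343/(δ·5920) = 3343/(0.74102·5920) ≈ 0.762.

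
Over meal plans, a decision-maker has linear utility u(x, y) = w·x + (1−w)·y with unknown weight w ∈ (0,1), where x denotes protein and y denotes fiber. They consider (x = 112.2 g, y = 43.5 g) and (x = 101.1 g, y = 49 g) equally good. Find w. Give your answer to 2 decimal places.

w = 0.33

u(112.2,43.5) = u(101.1,49) means w·112.2 + (1−w)·43.5 = w·101.1 + (1−w)·49.
Rearranging, 11.1·w − 5.5·(1−w) = 0.
So w/(1−w) = 5.5/11.1 = 0.4955, giving w = 5.5/(11.1+5.5) = 0.33.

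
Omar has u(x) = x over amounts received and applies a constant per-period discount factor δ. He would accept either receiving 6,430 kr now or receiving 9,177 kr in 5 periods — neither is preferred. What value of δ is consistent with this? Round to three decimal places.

δ ≈ 0.931

Indifference means u(6430) = δ^5 · u(9177), so δ^5 = u(6430)/u(9177).
With u(x) = x: δ^5 = 6430/9177 = 0.70066.
Taking the 5th root: δ = 0.70066^(1/5) ≈ 0.931.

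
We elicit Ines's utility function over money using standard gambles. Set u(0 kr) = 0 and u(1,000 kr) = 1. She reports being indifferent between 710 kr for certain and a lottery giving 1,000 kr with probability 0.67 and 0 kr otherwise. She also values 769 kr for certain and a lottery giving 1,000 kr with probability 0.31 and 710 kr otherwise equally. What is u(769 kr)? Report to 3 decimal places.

The first gamble pins u(710 kr): it must equal 0.67·1 + 0.33·0 = 0.67.
Then u(769 kr) = 0.31·u(1,000 kr) + 0.69·u(710 kr) = 0.31·1.00 + 0.69·0.67 = 0.7723.

0.772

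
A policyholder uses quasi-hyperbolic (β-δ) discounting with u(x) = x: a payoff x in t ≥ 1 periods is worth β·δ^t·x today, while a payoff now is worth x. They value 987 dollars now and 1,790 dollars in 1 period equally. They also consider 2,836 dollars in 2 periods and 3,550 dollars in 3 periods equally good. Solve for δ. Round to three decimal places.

δ ≈ 0.799

From the later pair, β·δ^2·2836 = β·δ^3·3550; dividing through, δ = 2836/3550 = 0.79887.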